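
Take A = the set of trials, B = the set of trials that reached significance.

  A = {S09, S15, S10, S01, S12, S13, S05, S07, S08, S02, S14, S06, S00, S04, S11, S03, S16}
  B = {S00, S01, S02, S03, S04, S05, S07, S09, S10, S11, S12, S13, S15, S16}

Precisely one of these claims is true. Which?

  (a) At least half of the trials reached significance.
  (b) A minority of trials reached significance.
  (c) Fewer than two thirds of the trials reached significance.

|A| = 17, |A ∩ B| = 14, |A ∖ B| = 3.
(a) requires |A ∩ B| ≥ |A ∖ B|: true.
(b) requires |A ∩ B| < |A ∖ B|: false.
(c) requires |A ∩ B| / |A| < 2/3: false.

(a)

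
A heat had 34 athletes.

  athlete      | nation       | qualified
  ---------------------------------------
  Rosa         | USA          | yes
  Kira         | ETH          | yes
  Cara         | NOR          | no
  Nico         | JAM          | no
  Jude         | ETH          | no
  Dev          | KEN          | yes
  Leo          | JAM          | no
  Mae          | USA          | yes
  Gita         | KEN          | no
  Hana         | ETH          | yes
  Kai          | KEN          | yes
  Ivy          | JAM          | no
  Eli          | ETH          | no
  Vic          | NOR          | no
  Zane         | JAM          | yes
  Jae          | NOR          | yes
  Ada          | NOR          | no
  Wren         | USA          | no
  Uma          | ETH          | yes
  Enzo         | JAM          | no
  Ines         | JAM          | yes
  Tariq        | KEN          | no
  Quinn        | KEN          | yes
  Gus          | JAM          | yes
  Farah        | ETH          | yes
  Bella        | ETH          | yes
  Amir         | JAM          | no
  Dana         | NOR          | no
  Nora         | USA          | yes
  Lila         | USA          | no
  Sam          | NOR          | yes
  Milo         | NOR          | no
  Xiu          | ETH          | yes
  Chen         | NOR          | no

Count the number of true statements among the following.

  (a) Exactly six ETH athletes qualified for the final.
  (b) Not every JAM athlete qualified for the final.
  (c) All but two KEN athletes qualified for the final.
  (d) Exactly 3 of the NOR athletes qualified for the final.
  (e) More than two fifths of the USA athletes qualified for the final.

4

(a) ETH: |A| = 8, |A ∩ B| = 6; needs |A ∩ B| = 6 — true.
(b) JAM: |A| = 8, |A ∩ B| = 3; needs A ⊄ B (|A ∖ B| ≥ 1) — true.
(c) KEN: |A| = 5, |A ∩ B| = 3; needs |A ∖ B| = 2 — true.
(d) NOR: |A| = 8, |A ∩ B| = 2; needs |A ∩ B| = 3 — false.
(e) USA: |A| = 5, |A ∩ B| = 3; needs |A ∩ B| / |A| > 2/5 — true.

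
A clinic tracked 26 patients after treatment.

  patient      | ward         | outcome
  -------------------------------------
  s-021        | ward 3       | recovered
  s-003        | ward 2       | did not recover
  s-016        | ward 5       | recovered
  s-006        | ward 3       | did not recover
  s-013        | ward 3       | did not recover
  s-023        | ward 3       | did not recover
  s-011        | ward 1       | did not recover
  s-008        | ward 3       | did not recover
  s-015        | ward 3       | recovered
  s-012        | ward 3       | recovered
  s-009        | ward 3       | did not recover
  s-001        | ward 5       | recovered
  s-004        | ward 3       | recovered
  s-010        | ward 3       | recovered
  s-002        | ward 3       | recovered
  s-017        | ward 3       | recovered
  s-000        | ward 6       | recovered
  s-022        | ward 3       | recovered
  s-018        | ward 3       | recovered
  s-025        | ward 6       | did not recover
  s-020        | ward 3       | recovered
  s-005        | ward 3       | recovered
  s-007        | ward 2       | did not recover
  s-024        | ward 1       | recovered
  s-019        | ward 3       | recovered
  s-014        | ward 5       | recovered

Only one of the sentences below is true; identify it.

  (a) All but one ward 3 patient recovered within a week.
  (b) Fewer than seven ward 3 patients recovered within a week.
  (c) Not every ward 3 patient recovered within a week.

(c)

|A| = 17, |A ∩ B| = 12, |A ∖ B| = 5.
(a) requires |A ∖ B| = 1: false.
(b) requires |A ∩ B| < 7: false.
(c) requires A ⊄ B (|A ∖ B| ≥ 1): true.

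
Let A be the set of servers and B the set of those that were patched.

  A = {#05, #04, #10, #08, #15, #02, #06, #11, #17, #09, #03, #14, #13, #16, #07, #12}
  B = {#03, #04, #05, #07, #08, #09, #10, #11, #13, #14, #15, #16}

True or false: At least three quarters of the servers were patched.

True

Truth condition: |A ∩ B| / |A| ≥ 3/4.
|A| = 16, |A ∩ B| = 12, |A ∖ B| = 4.
|A ∩ B|/|A| = 12/16, so the statement is true.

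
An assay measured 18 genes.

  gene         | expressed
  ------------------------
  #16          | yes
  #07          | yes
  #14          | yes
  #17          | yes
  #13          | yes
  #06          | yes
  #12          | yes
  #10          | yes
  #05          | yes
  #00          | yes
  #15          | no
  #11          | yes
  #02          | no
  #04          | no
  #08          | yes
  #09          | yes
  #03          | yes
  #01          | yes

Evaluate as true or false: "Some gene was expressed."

'Some gene was expressed' holds iff A ∩ B ≠ ∅ (|A ∩ B| ≥ 1).
|A| = 18, |A ∩ B| = 15, |A ∖ B| = 3.
So the statement is true.

True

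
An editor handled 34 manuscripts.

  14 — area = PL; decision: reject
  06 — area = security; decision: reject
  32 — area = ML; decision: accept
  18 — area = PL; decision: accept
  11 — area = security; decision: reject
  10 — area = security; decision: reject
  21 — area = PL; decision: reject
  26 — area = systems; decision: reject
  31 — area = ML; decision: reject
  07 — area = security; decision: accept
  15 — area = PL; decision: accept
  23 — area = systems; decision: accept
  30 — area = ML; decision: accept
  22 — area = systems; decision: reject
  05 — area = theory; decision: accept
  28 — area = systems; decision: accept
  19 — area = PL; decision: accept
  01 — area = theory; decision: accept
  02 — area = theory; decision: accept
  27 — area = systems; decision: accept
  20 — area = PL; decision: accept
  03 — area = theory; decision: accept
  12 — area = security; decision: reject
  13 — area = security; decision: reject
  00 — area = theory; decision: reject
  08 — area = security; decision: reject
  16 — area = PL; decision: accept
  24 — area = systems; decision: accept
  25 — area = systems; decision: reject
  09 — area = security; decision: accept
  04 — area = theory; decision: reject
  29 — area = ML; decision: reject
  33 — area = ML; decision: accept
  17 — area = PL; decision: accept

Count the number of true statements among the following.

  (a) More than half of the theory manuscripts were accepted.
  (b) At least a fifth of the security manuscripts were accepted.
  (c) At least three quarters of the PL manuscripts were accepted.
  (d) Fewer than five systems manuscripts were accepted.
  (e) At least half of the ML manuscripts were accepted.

(a) theory: |A| = 6, |A ∩ B| = 4; needs |A ∩ B| > |A ∖ B| — true.
(b) security: |A| = 8, |A ∩ B| = 2; needs |A ∩ B| / |A| ≥ 1/5 — true.
(c) PL: |A| = 8, |A ∩ B| = 6; needs |A ∩ B| / |A| ≥ 3/4 — true.
(d) systems: |A| = 7, |A ∩ B| = 4; needs |A ∩ B| < 5 — true.
(e) ML: |A| = 5, |A ∩ B| = 3; needs |A ∩ B| ≥ |A ∖ B| — true.

5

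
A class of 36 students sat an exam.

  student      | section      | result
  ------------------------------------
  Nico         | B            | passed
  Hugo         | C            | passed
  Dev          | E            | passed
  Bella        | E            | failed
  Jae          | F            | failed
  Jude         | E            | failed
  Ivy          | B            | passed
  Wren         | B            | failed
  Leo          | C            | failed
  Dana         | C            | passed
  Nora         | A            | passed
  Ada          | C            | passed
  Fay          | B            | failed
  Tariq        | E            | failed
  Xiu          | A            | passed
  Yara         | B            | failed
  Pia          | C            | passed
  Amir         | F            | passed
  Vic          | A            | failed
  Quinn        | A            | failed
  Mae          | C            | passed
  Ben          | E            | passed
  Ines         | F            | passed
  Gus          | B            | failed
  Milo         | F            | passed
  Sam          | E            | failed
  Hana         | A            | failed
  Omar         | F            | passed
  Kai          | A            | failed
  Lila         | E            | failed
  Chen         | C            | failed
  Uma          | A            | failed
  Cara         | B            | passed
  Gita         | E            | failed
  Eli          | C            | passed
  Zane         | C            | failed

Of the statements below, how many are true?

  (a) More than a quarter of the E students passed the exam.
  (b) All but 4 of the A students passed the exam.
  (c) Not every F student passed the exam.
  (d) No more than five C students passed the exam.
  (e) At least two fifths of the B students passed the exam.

(a) E: |A| = 8, |A ∩ B| = 2; needs |A ∩ B| / |A| > 1/4 — false.
(b) A: |A| = 7, |A ∩ B| = 2; needs |A ∖ B| = 4 — false.
(c) F: |A| = 5, |A ∩ B| = 4; needs A ⊄ B (|A ∖ B| ≥ 1) — true.
(d) C: |A| = 9, |A ∩ B| = 6; needs |A ∩ B| ≤ 5 — false.
(e) B: |A| = 7, |A ∩ B| = 3; needs |A ∩ B| / |A| ≥ 2/5 — true.

2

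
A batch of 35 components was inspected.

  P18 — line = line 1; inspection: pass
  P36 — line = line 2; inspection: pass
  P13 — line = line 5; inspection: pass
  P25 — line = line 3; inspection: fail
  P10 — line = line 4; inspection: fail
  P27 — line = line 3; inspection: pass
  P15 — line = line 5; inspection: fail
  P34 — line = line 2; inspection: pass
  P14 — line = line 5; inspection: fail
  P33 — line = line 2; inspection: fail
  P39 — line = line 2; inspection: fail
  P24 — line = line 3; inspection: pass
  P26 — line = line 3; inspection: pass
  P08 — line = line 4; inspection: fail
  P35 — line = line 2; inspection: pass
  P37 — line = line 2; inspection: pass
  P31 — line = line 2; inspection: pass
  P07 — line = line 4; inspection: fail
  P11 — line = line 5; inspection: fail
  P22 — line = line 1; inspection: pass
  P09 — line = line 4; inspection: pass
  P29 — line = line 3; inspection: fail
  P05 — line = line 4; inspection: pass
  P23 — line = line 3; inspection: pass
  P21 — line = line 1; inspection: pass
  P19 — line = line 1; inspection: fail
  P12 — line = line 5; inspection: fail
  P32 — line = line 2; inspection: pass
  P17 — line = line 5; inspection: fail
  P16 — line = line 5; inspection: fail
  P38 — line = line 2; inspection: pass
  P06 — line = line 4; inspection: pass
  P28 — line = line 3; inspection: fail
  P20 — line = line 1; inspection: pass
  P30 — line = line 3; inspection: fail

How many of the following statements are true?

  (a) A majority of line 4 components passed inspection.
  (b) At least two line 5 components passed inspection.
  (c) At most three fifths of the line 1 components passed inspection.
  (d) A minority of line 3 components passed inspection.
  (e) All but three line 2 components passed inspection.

0

(a) line 4: |A| = 6, |A ∩ B| = 3; needs |A ∩ B| > |A ∖ B| — false.
(b) line 5: |A| = 7, |A ∩ B| = 1; needs |A ∩ B| ≥ 2 — false.
(c) line 1: |A| = 5, |A ∩ B| = 4; needs |A ∩ B| / |A| ≤ 3/5 — false.
(d) line 3: |A| = 8, |A ∩ B| = 4; needs |A ∩ B| < |A ∖ B| — false.
(e) line 2: |A| = 9, |A ∩ B| = 7; needs |A ∖ B| = 3 — false.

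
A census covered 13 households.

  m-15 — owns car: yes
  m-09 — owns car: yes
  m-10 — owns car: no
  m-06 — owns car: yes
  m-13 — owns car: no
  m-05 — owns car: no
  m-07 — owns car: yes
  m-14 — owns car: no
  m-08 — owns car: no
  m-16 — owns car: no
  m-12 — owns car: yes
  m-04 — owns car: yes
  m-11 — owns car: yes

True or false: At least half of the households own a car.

Truth condition: |A ∩ B| ≥ |A ∖ B|.
A (the restrictor) = {m-15, m-09, m-10, m-06, m-13, m-05, m-07, m-14, m-08, m-16, m-12, m-04, m-11}, |A| = 13.
A ∩ B = {m-15, m-09, m-06, m-07, m-12, m-04, m-11}, so |A ∩ B| = 7.
A ∖ B = {m-10, m-13, m-05, m-14, m-08, m-16}, so |A ∖ B| = 6.
7 > 6, so the statement is true.

True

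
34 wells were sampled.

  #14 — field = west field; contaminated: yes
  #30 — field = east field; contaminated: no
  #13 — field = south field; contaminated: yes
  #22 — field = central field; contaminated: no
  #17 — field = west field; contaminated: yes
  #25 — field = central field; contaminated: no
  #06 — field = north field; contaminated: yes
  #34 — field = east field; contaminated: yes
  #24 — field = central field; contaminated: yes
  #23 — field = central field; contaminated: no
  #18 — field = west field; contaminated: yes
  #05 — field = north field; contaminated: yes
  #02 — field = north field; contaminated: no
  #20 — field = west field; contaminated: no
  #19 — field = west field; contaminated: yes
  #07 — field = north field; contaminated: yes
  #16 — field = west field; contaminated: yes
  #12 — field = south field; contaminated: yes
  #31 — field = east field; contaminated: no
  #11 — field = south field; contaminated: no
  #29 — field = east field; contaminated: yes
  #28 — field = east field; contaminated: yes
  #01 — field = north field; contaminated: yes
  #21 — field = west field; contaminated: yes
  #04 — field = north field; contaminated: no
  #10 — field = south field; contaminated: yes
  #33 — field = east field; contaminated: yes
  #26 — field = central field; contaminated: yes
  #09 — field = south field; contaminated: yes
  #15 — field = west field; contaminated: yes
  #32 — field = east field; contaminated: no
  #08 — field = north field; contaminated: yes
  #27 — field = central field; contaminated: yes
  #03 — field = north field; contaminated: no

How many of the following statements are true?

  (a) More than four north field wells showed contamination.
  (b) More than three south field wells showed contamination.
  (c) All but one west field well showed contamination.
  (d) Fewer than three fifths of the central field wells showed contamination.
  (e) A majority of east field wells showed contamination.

5

(a) north field: |A| = 8, |A ∩ B| = 5; needs |A ∩ B| > 4 — true.
(b) south field: |A| = 5, |A ∩ B| = 4; needs |A ∩ B| > 3 — true.
(c) west field: |A| = 8, |A ∩ B| = 7; needs |A ∖ B| = 1 — true.
(d) central field: |A| = 6, |A ∩ B| = 3; needs |A ∩ B| / |A| < 3/5 — true.
(e) east field: |A| = 7, |A ∩ B| = 4; needs |A ∩ B| > |A ∖ B| — true.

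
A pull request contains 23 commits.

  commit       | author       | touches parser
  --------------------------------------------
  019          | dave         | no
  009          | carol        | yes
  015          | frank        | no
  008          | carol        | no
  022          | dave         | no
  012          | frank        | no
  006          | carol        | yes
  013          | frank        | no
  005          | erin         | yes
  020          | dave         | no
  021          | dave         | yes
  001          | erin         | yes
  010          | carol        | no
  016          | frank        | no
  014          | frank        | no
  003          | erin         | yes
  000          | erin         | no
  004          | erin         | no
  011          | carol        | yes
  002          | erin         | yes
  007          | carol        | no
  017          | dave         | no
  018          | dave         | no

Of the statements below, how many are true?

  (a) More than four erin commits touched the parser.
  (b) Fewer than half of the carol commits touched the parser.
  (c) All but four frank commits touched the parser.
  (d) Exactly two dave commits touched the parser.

0

(a) erin: |A| = 6, |A ∩ B| = 4; needs |A ∩ B| > 4 — false.
(b) carol: |A| = 6, |A ∩ B| = 3; needs |A ∩ B| < |A ∖ B| — false.
(c) frank: |A| = 5, |A ∩ B| = 0; needs |A ∖ B| = 4 — false.
(d) dave: |A| = 6, |A ∩ B| = 1; needs |A ∩ B| = 2 — false.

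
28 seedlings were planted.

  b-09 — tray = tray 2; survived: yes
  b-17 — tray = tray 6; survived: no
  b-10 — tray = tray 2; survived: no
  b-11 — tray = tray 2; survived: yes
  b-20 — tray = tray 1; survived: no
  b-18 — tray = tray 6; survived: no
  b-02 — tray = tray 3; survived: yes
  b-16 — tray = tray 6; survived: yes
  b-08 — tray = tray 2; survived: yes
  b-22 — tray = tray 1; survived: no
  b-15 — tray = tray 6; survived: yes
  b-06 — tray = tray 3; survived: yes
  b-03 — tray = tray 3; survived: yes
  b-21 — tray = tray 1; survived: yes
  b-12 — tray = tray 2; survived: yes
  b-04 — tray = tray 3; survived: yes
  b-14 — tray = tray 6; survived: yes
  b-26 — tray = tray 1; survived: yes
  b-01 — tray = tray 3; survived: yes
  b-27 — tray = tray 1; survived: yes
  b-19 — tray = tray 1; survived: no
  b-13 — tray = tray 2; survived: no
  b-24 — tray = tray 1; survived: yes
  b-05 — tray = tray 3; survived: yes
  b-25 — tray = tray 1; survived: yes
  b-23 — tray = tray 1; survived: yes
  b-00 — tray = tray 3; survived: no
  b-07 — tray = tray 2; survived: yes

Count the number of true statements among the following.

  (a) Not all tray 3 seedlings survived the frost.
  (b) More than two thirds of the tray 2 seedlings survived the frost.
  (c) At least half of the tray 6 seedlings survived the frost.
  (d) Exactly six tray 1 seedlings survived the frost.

(a) tray 3: |A| = 7, |A ∩ B| = 6; needs A ⊄ B (|A ∖ B| ≥ 1) — true.
(b) tray 2: |A| = 7, |A ∩ B| = 5; needs |A ∩ B| / |A| > 2/3 — true.
(c) tray 6: |A| = 5, |A ∩ B| = 3; needs |A ∩ B| ≥ |A ∖ B| — true.
(d) tray 1: |A| = 9, |A ∩ B| = 6; needs |A ∩ B| = 6 — true.

4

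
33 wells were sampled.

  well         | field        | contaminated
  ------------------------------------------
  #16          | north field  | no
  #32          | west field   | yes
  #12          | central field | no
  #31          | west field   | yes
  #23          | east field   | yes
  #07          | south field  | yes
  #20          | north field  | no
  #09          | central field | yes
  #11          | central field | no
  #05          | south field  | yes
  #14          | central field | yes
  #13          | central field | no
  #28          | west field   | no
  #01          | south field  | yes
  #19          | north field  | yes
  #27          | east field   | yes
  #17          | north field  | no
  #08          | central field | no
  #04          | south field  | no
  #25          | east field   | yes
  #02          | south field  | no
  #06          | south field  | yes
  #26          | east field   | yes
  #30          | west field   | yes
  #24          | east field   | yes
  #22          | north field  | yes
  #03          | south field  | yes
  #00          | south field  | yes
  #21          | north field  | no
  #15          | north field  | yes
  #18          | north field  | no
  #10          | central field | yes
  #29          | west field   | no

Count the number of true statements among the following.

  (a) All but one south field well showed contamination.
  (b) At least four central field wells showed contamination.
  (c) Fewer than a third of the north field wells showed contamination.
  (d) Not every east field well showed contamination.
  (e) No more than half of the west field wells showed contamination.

(a) south field: |A| = 8, |A ∩ B| = 6; needs |A ∖ B| = 1 — false.
(b) central field: |A| = 7, |A ∩ B| = 3; needs |A ∩ B| ≥ 4 — false.
(c) north field: |A| = 8, |A ∩ B| = 3; needs |A ∩ B| / |A| < 1/3 — false.
(d) east field: |A| = 5, |A ∩ B| = 5; needs A ⊄ B (|A ∖ B| ≥ 1) — false.
(e) west field: |A| = 5, |A ∩ B| = 3; needs |A ∩ B| ≤ |A ∖ B| — false.

0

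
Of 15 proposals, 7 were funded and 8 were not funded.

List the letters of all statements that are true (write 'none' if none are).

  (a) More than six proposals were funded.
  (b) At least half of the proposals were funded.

|A| = 15, |A ∩ B| = 7, |A ∖ B| = 8.
(a) |A ∩ B| > 6: holds.
(b) |A ∩ B| ≥ |A ∖ B|: fails.

(a)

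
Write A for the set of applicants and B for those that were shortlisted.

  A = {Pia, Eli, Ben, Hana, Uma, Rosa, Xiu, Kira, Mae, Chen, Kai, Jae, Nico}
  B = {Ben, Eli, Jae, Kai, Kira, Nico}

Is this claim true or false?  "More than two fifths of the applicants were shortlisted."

'More than two fifths of the applicants were shortlisted' holds iff |A ∩ B| / |A| > 2/5.
A (the restrictor) = {Pia, Eli, Ben, Hana, Uma, Rosa, Xiu, Kira, Mae, Chen, Kai, Jae, Nico}, |A| = 13.
A ∩ B = {Eli, Ben, Kira, Kai, Jae, Nico}, so |A ∩ B| = 6.
A ∖ B = {Pia, Hana, Uma, Rosa, Xiu, Mae, Chen}, so |A ∖ B| = 7.
|A ∩ B|/|A| = 6/13, so the statement is true.

True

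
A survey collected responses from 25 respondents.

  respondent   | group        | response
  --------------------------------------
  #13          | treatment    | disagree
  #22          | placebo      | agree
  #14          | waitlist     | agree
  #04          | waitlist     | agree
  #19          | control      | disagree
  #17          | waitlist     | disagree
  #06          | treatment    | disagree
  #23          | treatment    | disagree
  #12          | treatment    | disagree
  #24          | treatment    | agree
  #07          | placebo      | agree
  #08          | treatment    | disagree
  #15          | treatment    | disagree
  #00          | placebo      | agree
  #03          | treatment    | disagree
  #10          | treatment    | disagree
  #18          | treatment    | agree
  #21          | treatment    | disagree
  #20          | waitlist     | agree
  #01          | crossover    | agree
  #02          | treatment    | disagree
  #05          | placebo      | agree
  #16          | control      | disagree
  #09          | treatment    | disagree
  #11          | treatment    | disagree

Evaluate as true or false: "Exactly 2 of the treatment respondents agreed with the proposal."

True

Truth condition: |A ∩ B| = 2.
A (the restrictor) = {#13, #06, #23, #12, #24, #08, #15, #03, #10, #18, #21, #02, #09, #11}, |A| = 14.
A ∩ B = {#24, #18}, so |A ∩ B| = 2.
|A ∩ B| = 2, so the statement is true.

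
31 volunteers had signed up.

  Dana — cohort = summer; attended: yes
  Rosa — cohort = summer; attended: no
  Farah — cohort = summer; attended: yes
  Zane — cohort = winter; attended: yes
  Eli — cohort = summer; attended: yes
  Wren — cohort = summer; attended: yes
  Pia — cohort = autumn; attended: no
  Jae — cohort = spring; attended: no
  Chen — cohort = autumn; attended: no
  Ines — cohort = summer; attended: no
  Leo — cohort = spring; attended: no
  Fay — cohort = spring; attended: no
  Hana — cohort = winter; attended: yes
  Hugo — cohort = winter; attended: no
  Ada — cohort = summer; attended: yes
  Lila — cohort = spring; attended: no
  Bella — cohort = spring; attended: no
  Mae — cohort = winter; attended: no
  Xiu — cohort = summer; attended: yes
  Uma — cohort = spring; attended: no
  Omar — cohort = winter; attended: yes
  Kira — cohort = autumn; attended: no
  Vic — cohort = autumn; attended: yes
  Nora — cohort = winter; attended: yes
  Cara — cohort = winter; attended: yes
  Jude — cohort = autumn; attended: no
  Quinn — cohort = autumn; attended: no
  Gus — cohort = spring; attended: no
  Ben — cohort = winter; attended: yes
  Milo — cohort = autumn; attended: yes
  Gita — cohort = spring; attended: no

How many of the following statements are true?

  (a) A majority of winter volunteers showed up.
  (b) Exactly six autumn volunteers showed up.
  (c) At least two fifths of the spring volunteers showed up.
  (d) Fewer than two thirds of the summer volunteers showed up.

(a) winter: |A| = 8, |A ∩ B| = 6; needs |A ∩ B| > |A ∖ B| — true.
(b) autumn: |A| = 7, |A ∩ B| = 2; needs |A ∩ B| = 6 — false.
(c) spring: |A| = 8, |A ∩ B| = 0; needs |A ∩ B| / |A| ≥ 2/5 — false.
(d) summer: |A| = 8, |A ∩ B| = 6; needs |A ∩ B| / |A| < 2/3 — false.

1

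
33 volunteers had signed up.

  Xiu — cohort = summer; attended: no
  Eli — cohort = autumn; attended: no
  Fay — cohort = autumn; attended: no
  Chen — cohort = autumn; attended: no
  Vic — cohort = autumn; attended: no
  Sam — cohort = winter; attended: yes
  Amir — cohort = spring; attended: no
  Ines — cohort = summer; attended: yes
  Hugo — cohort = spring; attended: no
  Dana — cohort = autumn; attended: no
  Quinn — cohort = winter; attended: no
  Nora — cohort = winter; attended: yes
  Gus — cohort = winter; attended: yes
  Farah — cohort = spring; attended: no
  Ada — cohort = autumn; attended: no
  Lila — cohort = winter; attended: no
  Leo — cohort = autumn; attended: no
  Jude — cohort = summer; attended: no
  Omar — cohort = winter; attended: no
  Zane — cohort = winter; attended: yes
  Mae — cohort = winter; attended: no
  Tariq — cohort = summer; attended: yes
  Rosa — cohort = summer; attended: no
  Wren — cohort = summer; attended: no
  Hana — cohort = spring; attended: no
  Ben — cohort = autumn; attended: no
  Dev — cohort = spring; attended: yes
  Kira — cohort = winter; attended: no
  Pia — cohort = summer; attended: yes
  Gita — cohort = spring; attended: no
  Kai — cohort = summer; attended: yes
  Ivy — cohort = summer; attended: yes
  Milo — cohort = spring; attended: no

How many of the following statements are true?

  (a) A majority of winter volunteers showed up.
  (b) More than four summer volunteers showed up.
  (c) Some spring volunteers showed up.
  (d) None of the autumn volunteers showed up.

3

(a) winter: |A| = 9, |A ∩ B| = 4; needs |A ∩ B| > |A ∖ B| — false.
(b) summer: |A| = 9, |A ∩ B| = 5; needs |A ∩ B| > 4 — true.
(c) spring: |A| = 7, |A ∩ B| = 1; needs A ∩ B ≠ ∅ (|A ∩ B| ≥ 1) — true.
(d) autumn: |A| = 8, |A ∩ B| = 0; needs A ∩ B = ∅ (|A ∩ B| = 0) — true.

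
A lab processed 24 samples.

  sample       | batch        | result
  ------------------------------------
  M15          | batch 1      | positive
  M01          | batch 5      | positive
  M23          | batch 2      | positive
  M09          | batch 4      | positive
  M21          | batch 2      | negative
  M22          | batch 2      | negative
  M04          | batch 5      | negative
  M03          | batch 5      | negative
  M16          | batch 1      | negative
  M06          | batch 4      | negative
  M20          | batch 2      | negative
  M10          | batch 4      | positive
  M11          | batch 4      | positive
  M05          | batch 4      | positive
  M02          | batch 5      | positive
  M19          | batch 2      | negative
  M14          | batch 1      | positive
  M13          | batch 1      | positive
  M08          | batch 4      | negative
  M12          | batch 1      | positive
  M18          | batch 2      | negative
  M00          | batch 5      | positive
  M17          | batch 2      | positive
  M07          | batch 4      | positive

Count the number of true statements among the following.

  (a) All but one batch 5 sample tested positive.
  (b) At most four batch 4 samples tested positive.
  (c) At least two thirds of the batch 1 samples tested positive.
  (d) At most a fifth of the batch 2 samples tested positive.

1

(a) batch 5: |A| = 5, |A ∩ B| = 3; needs |A ∖ B| = 1 — false.
(b) batch 4: |A| = 7, |A ∩ B| = 5; needs |A ∩ B| ≤ 4 — false.
(c) batch 1: |A| = 5, |A ∩ B| = 4; needs |A ∩ B| / |A| ≥ 2/3 — true.
(d) batch 2: |A| = 7, |A ∩ B| = 2; needs |A ∩ B| / |A| ≤ 1/5 — false.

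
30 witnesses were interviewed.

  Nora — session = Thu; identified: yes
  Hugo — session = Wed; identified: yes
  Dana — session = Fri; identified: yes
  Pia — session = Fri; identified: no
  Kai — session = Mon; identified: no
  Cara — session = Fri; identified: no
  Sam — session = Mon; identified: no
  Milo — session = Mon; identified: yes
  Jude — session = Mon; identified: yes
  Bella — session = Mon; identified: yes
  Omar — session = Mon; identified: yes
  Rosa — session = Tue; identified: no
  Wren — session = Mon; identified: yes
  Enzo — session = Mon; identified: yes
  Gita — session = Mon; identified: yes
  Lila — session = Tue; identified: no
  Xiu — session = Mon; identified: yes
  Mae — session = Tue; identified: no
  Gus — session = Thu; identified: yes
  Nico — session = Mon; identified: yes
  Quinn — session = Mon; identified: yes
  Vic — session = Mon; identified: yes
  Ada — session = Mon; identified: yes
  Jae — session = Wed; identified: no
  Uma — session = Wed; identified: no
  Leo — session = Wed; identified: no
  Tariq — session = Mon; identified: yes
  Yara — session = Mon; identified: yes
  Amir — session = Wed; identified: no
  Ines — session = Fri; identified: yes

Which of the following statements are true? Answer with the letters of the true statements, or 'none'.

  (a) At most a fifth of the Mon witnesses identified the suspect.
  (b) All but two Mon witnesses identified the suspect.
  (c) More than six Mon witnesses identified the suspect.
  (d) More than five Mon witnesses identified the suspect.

(b), (c), (d)

|A| = 16, |A ∩ B| = 14, |A ∖ B| = 2.
(a) |A ∩ B| / |A| ≤ 1/5: fails.
(b) |A ∖ B| = 2: holds.
(c) |A ∩ B| > 6: holds.
(d) |A ∩ B| > 5: holds.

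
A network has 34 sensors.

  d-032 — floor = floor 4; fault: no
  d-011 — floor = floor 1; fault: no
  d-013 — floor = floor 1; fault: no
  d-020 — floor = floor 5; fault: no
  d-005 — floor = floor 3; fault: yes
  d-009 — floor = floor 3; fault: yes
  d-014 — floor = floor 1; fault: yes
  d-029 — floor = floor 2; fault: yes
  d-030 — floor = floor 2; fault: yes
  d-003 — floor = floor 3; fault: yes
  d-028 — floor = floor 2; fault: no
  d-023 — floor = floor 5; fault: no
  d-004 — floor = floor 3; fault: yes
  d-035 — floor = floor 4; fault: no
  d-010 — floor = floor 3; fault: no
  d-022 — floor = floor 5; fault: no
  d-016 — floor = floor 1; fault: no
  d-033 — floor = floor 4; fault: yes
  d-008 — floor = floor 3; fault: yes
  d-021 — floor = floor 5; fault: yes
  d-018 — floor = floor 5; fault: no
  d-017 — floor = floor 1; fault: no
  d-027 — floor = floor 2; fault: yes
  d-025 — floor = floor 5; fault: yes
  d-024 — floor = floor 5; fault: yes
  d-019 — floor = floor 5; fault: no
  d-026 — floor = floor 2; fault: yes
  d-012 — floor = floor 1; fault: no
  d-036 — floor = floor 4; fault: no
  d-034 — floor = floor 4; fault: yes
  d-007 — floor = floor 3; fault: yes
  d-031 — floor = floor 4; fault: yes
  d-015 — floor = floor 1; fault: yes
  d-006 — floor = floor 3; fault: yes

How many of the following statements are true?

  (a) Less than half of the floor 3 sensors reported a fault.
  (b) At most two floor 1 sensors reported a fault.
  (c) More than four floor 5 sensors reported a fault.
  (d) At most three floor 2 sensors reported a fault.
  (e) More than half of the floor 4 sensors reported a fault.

1

(a) floor 3: |A| = 8, |A ∩ B| = 7; needs |A ∩ B| < |A ∖ B| — false.
(b) floor 1: |A| = 7, |A ∩ B| = 2; needs |A ∩ B| ≤ 2 — true.
(c) floor 5: |A| = 8, |A ∩ B| = 3; needs |A ∩ B| > 4 — false.
(d) floor 2: |A| = 5, |A ∩ B| = 4; needs |A ∩ B| ≤ 3 — false.
(e) floor 4: |A| = 6, |A ∩ B| = 3; needs |A ∩ B| > |A ∖ B| — false.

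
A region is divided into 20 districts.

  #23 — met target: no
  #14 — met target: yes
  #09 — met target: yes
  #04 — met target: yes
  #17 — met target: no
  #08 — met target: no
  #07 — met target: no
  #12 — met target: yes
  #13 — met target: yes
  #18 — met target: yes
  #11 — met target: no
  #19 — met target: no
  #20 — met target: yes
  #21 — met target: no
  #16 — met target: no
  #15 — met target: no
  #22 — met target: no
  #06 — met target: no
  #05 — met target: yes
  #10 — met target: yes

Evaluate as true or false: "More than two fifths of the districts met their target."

True

Truth condition: |A ∩ B| / |A| > 2/5.
|A| = 20, |A ∩ B| = 9, |A ∖ B| = 11.
|A ∩ B|/|A| = 9/20, so the statement is true.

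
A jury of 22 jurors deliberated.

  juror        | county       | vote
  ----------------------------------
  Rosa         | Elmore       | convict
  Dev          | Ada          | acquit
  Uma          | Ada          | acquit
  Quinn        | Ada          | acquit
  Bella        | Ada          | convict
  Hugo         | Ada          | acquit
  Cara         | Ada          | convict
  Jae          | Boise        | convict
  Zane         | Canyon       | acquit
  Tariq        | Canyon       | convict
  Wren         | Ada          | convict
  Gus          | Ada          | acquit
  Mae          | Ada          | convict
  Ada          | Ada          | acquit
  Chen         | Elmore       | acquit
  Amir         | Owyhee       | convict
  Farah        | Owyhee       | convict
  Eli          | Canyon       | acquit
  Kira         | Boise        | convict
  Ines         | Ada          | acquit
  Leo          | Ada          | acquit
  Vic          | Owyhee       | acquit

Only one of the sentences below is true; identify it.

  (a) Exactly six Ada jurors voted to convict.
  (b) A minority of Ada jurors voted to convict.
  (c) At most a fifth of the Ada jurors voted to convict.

|A| = 12, |A ∩ B| = 4, |A ∖ B| = 8.
(a) requires |A ∩ B| = 6: false.
(b) requires |A ∩ B| < |A ∖ B|: true.
(c) requires |A ∩ B| / |A| ≤ 1/5: false.

(b)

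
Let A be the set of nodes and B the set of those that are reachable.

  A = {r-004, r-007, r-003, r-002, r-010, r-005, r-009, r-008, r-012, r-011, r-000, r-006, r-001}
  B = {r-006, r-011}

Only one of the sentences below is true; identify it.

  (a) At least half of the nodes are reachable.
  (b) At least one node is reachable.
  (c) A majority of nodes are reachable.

(b)

|A| = 13, |A ∩ B| = 2, |A ∖ B| = 11.
(a) requires |A ∩ B| ≥ |A ∖ B|: false.
(b) requires A ∩ B ≠ ∅ (|A ∩ B| ≥ 1): true.
(c) requires |A ∩ B| > |A ∖ B|: false.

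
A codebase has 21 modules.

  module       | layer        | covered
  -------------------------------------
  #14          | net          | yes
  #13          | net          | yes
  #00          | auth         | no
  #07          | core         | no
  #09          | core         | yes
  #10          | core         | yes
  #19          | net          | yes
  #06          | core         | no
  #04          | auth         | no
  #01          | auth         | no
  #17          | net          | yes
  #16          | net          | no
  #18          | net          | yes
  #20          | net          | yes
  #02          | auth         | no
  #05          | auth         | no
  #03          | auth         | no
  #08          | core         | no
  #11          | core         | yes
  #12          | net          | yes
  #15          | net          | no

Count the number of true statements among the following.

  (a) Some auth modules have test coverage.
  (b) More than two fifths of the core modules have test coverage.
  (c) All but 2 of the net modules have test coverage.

2

(a) auth: |A| = 6, |A ∩ B| = 0; needs A ∩ B ≠ ∅ (|A ∩ B| ≥ 1) — false.
(b) core: |A| = 6, |A ∩ B| = 3; needs |A ∩ B| / |A| > 2/5 — true.
(c) net: |A| = 9, |A ∩ B| = 7; needs |A ∖ B| = 2 — true.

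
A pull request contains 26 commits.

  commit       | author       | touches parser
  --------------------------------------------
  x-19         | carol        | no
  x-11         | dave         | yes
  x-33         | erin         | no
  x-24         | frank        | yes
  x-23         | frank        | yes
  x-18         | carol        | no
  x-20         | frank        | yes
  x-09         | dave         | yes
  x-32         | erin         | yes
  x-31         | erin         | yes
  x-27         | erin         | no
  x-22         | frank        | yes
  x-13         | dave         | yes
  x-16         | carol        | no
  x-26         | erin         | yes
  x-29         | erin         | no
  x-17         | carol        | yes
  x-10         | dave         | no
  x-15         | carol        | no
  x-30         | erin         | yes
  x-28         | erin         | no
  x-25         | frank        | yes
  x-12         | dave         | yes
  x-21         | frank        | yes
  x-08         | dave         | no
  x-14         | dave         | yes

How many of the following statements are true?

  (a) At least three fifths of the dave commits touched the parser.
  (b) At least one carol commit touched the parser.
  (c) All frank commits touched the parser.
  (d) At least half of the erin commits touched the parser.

4

(a) dave: |A| = 7, |A ∩ B| = 5; needs |A ∩ B| / |A| ≥ 3/5 — true.
(b) carol: |A| = 5, |A ∩ B| = 1; needs A ∩ B ≠ ∅ (|A ∩ B| ≥ 1) — true.
(c) frank: |A| = 6, |A ∩ B| = 6; needs A ⊆ B, i.e. every element of A is in B (|A ∖ B| = 0) — true.
(d) erin: |A| = 8, |A ∩ B| = 4; needs |A ∩ B| ≥ |A ∖ B| — true.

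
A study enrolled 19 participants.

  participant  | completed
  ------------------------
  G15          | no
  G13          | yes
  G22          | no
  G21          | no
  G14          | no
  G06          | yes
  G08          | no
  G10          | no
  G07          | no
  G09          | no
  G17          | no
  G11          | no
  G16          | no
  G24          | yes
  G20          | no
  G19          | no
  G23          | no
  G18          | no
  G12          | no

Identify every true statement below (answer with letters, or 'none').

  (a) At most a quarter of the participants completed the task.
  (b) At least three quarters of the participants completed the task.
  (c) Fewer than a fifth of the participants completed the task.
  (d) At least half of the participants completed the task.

|A| = 19, |A ∩ B| = 3, |A ∖ B| = 16.
(a) |A ∩ B| / |A| ≤ 1/4: holds.
(b) |A ∩ B| / |A| ≥ 3/4: fails.
(c) |A ∩ B| / |A| < 1/5: holds.
(d) |A ∩ B| ≥ |A ∖ B|: fails.

(a), (c)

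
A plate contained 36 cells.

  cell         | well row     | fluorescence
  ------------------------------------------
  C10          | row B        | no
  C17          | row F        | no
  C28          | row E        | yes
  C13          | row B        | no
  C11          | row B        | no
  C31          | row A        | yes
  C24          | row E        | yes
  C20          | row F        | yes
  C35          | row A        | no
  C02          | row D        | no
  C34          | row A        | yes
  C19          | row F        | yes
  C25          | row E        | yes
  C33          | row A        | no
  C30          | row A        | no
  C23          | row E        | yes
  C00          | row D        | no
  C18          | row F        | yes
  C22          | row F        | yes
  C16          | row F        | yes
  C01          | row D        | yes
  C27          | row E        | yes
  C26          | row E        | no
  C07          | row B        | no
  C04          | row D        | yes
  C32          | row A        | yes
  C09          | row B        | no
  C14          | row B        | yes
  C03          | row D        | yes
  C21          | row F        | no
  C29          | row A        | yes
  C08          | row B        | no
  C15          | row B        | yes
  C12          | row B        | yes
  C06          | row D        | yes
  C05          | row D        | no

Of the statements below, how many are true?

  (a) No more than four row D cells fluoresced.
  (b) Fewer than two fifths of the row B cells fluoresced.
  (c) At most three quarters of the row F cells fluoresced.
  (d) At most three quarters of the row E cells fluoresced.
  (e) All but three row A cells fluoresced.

4

(a) row D: |A| = 7, |A ∩ B| = 4; needs |A ∩ B| ≤ 4 — true.
(b) row B: |A| = 9, |A ∩ B| = 3; needs |A ∩ B| / |A| < 2/5 — true.
(c) row F: |A| = 7, |A ∩ B| = 5; needs |A ∩ B| / |A| ≤ 3/4 — true.
(d) row E: |A| = 6, |A ∩ B| = 5; needs |A ∩ B| / |A| ≤ 3/4 — false.
(e) row A: |A| = 7, |A ∩ B| = 4; needs |A ∖ B| = 3 — true.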